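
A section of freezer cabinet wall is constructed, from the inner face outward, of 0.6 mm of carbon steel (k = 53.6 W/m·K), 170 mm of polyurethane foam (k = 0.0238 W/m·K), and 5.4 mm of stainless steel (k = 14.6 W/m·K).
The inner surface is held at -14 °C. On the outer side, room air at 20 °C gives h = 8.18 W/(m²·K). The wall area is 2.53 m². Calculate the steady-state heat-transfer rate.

Treating each layer as a thermal resistance in series:
R_carbon steel = L/(kA) = 0.0006/(53.6×2.53) = 4.425×10^-6 K/W
R_polyurethane foam = L/(kA) = 0.17/(0.0238×2.53) = 2.823 K/W
R_stainless steel = L/(kA) = 0.0054/(14.6×2.53) = 1.462×10^-4 K/W
R_outer film = 1/(h_o·A) = 1/(8.18×2.53) = 0.04832 K/W
R_total = 2.872 K/W
Q = ΔT / R_total = 34 / 2.872

Q ≈ 11.8 W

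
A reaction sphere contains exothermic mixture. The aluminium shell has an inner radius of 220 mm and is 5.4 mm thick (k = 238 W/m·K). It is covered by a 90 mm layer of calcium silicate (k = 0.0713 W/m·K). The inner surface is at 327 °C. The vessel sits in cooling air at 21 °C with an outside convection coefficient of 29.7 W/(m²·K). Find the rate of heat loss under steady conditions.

For a spherical shell R = (1/r₁ − 1/r₂)/(4πk); film R = 1/(h·4πr²). In series:
R_aluminium shell = (1/0.22 − 1/0.2254)/(4π×238) = 3.641×10^-5 K/W
R_calcium silicate = (1/0.2254 − 1/0.3154)/(4π×0.0713) = 1.413 K/W
R_outer film = 1/(h·4πr_o²) = 1/(29.7×4π×0.3154²) = 0.02693 K/W
R_total = 1.44 K/W
Q = ΔT/R_total = 306/1.44

Q ≈ 213 W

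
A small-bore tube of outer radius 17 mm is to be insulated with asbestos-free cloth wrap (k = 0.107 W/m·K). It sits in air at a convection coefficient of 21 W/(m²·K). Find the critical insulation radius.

For a cylinder r_cr = k/h = 0.107/21
r_cr = 5.1 mm; since the bare radius (17 mm) is above r_cr, any added insulation will reduce heat loss.

r_cr ≈ 5.1 mm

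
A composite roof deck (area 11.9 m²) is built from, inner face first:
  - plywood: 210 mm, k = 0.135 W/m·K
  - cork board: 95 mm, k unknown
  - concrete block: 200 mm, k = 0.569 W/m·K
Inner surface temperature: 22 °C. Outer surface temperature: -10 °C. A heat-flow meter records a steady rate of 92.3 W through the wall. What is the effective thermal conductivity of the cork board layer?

Using the resistance-network approach (series):
R_plywood = L/(kA) = 0.21/(0.135×11.9) = 0.1307 K/W
R_concrete block = L/(kA) = 0.2/(0.569×11.9) = 0.02954 K/W
Sum of known resistances R_other = 0.1603 K/W
Total R = ΔT/Q = 32/92.3 = 0.3467 K/W
R_cork board = R_total − R_other = 0.1864 K/W
k = L/(R·A) = 0.095/(0.1864×11.9)

k ≈ 0.0428 W/(m·K)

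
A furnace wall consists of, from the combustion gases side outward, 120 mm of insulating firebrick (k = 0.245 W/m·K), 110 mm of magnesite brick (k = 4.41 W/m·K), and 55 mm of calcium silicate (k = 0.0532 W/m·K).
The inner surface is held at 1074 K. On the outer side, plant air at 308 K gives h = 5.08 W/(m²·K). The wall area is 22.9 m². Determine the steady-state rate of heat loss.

Series thermal resistances:
R_insulating firebrick = L/(kA) = 0.12/(0.245×22.9) = 0.02139 K/W
R_magnesite brick = L/(kA) = 0.11/(4.41×22.9) = 0.001089 K/W
R_calcium silicate = L/(kA) = 0.055/(0.0532×22.9) = 0.04515 K/W
R_outer film = 1/(h_o·A) = 1/(5.08×22.9) = 0.008596 K/W
R_total = 0.07622 K/W
Q = ΔT / R_total = 766 / 0.07622

Q ≈ 10000 W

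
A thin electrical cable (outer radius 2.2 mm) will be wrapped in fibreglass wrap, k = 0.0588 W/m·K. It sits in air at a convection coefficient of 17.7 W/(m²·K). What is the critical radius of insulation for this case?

r_cr ≈ 3.32 mm

For a cylinder r_cr = k/h = 0.0588/17.7
r_cr = 3.32 mm; since the bare radius (2.2 mm) is below r_cr, adding a thin layer of insulation will *increase* heat loss.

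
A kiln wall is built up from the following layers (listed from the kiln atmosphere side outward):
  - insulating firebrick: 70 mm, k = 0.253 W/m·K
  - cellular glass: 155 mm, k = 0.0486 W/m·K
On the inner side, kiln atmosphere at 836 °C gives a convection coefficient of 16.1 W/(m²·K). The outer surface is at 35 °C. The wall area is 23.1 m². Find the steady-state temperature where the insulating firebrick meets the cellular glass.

Thermal resistances in series:
R_inner film = 1/(h_i·A) = 1/(16.1×23.1) = 0.002689 K/W
R_insulating firebrick = L/(kA) = 0.07/(0.253×23.1) = 0.01198 K/W
R_cellular glass = L/(kA) = 0.155/(0.0486×23.1) = 0.1381 K/W
R_total = 0.1527 K/W;  Q = ΔT/R_total = 801/0.1527 = 5245 W
T_interface = T_inner − Q·ΣR(inner→interface) = 836 − 5240×0.01467

T ≈ 759 °C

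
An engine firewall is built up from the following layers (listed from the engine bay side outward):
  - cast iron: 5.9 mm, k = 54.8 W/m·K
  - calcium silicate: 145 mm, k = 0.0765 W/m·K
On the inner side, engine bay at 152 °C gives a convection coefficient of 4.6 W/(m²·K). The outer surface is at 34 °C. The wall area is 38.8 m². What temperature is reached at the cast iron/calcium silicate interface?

Treating each layer as a thermal resistance in series:
R_inner film = 1/(h_i·A) = 1/(4.6×38.8) = 0.005603 K/W
R_cast iron = L/(kA) = 0.0059/(54.8×38.8) = 2.775×10^-6 K/W
R_calcium silicate = L/(kA) = 0.145/(0.0765×38.8) = 0.04885 K/W
R_total = 0.05446 K/W;  Q = ΔT/R_total = 118/0.05446 = 2167 W
T_interface = T_inner − Q·ΣR(inner→interface) = 152 − 2170×0.005606

T ≈ 140 °C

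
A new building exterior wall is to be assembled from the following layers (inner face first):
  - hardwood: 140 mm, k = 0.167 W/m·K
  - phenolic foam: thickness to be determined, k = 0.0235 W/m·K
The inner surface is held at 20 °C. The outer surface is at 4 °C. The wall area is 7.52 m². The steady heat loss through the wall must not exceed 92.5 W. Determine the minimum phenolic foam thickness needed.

Series thermal resistances:
R_hardwood = L/(kA) = 0.14/(0.167×7.52) = 0.1115 K/W
Sum of the known resistances R_other = 0.1115 K/W
Required total resistance R_tot = ΔT/Q_allow = 16/92.5 = 0.173 K/W
R_phenolic foam = R_tot − R_other = 0.06149 K/W
L = R·k·A = 0.06149×0.0235×7.52

L ≈ 10.9 mm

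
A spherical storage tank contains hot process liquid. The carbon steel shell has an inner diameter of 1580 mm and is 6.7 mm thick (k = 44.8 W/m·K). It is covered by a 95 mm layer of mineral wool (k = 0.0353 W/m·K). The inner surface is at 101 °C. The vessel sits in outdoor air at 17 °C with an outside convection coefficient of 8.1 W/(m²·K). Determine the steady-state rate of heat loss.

Spherical conduction: R = (1/r_in − 1/r_out)/(4πk) per layer; series-sum.
R_carbon steel shell = (1/0.79 − 1/0.7967)/(4π×44.8) = 1.891×10^-5 K/W
R_mineral wool = (1/0.7967 − 1/0.8917)/(4π×0.0353) = 0.3015 K/W
R_outer film = 1/(h·4πr_o²) = 1/(8.1×4π×0.8917²) = 0.01236 K/W
R_total = 0.3138 K/W
Q = ΔT/R_total = 84/0.3138

Q ≈ 268 W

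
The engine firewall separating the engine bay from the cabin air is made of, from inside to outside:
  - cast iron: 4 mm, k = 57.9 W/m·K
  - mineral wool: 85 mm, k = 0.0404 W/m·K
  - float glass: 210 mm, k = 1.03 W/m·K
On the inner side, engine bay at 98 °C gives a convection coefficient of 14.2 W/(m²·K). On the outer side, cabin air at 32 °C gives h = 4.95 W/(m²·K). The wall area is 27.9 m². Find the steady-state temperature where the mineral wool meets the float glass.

Using the resistance-network approach (series):
R_inner film = 1/(h_i·A) = 1/(14.2×27.9) = 0.002524 K/W
R_cast iron = L/(kA) = 0.004/(57.9×27.9) = 2.476×10^-6 K/W
R_mineral wool = L/(kA) = 0.085/(0.0404×27.9) = 0.07541 K/W
R_float glass = L/(kA) = 0.21/(1.03×27.9) = 0.007308 K/W
R_outer film = 1/(h_o·A) = 1/(4.95×27.9) = 0.007241 K/W
R_total = 0.09249 K/W;  Q = ΔT/R_total = 66/0.09249 = 713.6 W
T_interface = T_inner − Q·ΣR(inner→interface) = 98 − 714×0.07794

T ≈ 42.4 °C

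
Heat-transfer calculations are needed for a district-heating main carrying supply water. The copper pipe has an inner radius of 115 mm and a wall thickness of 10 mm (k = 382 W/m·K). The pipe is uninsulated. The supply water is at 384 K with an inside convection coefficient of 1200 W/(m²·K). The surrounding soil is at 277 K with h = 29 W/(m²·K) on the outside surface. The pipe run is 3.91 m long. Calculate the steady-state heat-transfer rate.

Q ≈ 9280 W

Per-layer cylindrical resistances, series-summed:
R_inner film = 1/(h_i·2πr₁L) = 1/(1200×2π×0.115×3.91) = 2.95×10^-4 K/W
R_copper pipe wall = ln(125/115)/(2π×382×3.91) = 8.885×10^-6 K/W
R_outer film = 1/(h_o·2πr_oL) = 1/(29×2π×0.125×3.91) = 0.01123 K/W
R_total = 0.01153 K/W
Q = ΔT/R_total = 107/0.01153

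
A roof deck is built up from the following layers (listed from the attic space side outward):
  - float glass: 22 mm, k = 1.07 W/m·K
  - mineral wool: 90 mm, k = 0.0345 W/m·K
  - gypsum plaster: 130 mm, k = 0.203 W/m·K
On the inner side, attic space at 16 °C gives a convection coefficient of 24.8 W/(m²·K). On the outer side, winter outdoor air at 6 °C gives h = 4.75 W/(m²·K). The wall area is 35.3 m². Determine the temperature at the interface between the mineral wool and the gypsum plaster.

Thermal resistances in series:
R_inner film = 1/(h_i·A) = 1/(24.8×35.3) = 0.001142 K/W
R_float glass = L/(kA) = 0.022/(1.07×35.3) = 5.825×10^-4 K/W
R_mineral wool = L/(kA) = 0.09/(0.0345×35.3) = 0.0739 K/W
R_gypsum plaster = L/(kA) = 0.13/(0.203×35.3) = 0.01814 K/W
R_outer film = 1/(h_o·A) = 1/(4.75×35.3) = 0.005964 K/W
R_total = 0.09973 K/W;  Q = ΔT/R_total = 10/0.09973 = 100.3 W
T_interface = T_inner − Q·ΣR(inner→interface) = 16 − 100×0.07563

T ≈ 8.42 °C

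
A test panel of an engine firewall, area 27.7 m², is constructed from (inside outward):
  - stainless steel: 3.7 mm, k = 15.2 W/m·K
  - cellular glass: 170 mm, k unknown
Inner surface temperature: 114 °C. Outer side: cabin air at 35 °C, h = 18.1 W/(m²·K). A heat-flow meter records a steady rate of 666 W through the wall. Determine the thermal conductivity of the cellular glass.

k ≈ 0.0526 W/(m·K)

Treating each layer as a thermal resistance in series:
R_stainless steel = L/(kA) = 0.0037/(15.2×27.7) = 8.788×10^-6 K/W
R_outer film = 1/(h_o·A) = 1/(18.1×27.7) = 0.001995 K/W
Sum of known resistances R_other = 0.002003 K/W
Total R = ΔT/Q = 79/666 = 0.1186 K/W
R_cellular glass = R_total − R_other = 0.1166 K/W
k = L/(R·A) = 0.17/(0.1166×27.7)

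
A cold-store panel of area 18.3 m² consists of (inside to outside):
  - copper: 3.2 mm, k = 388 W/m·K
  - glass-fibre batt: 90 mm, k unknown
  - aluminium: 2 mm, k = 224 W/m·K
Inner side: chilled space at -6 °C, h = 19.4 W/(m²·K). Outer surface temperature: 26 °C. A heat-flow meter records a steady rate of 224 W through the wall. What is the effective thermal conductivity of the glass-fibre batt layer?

k ≈ 0.0351 W/(m·K)

Model the wall as resistances in series:
R_inner film = 1/(h_i·A) = 1/(19.4×18.3) = 0.002817 K/W
R_copper = L/(kA) = 0.0032/(388×18.3) = 4.507×10^-7 K/W
R_aluminium = L/(kA) = 0.002/(224×18.3) = 4.879×10^-7 K/W
Sum of known resistances R_other = 0.002818 K/W
Total R = ΔT/Q = 32/224 = 0.1429 K/W
R_glass-fibre batt = R_total − R_other = 0.14 K/W
k = L/(R·A) = 0.09/(0.14×18.3)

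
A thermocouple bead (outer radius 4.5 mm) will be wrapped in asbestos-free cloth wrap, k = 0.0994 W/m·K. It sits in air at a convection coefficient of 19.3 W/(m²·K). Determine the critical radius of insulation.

r_cr ≈ 10.3 mm

For a sphere r_cr = 2k/h = 2×0.0994/19.3
r_cr = 10.3 mm; since the bare radius (4.5 mm) is below r_cr, adding a thin layer of insulation will *increase* heat loss.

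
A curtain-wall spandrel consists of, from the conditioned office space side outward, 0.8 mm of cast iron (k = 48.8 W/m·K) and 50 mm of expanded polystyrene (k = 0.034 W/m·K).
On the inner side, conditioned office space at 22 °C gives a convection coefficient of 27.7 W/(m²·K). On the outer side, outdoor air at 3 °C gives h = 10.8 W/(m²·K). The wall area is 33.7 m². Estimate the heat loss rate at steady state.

Q ≈ 400 W

Thermal resistances in series:
R_inner film = 1/(h_i·A) = 1/(27.7×33.7) = 0.001071 K/W
R_cast iron = L/(kA) = 0.0008/(48.8×33.7) = 4.865×10^-7 K/W
R_expanded polystyrene = L/(kA) = 0.05/(0.034×33.7) = 0.04364 K/W
R_outer film = 1/(h_o·A) = 1/(10.8×33.7) = 0.002748 K/W
R_total = 0.04746 K/W
Q = ΔT / R_total = 19 / 0.04746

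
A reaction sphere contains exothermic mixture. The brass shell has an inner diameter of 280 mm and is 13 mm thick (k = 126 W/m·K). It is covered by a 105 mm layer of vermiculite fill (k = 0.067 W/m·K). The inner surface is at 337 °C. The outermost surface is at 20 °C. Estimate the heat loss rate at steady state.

Q ≈ 100 W

Radial (spherical) resistances in series:
R_brass shell = (1/0.14 − 1/0.153)/(4π×126) = 3.833×10^-4 K/W
R_vermiculite fill = (1/0.153 − 1/0.258)/(4π×0.067) = 3.159 K/W
R_total = 3.16 K/W
Q = ΔT/R_total = 317/3.16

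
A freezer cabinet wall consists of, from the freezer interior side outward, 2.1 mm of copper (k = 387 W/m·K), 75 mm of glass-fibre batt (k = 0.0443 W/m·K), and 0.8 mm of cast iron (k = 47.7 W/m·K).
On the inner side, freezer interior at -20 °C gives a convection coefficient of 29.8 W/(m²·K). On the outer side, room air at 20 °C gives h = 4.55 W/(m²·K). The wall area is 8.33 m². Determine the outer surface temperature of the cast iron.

T ≈ 15.5 °C

Model the wall as resistances in series:
R_inner film = 1/(h_i·A) = 1/(29.8×8.33) = 0.004028 K/W
R_copper = L/(kA) = 0.0021/(387×8.33) = 6.514×10^-7 K/W
R_glass-fibre batt = L/(kA) = 0.075/(0.0443×8.33) = 0.2032 K/W
R_cast iron = L/(kA) = 0.0008/(47.7×8.33) = 2.013×10^-6 K/W
R_outer film = 1/(h_o·A) = 1/(4.55×8.33) = 0.02638 K/W
R_total = 0.2337 K/W;  Q = ΔT/R_total = 40/0.2337 = 171.2 W
T_interface = T_inner + Q·ΣR(inner→interface) = -20 + 171×0.2073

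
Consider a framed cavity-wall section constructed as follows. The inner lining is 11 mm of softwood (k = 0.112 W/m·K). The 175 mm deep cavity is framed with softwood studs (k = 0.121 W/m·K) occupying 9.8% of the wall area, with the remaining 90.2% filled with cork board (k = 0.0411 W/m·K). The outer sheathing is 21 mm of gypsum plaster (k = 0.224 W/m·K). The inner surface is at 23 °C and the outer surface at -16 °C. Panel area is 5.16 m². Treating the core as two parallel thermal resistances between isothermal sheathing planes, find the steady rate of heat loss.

Q ≈ 53.4 W

Sheathing layers in series; stud and cavity paths in parallel between them.
R_inner = 0.011/(0.112×5.16) = 0.01903 K/W
R_stud  = 0.175/(0.121×0.098×5.16) = 2.86 K/W
R_cav   = 0.175/(0.0411×0.902×5.16) = 0.9148 K/W
1/R_core = 1/R_stud + 1/R_cav → R_core = 0.6931 K/W
R_outer = 0.021/(0.224×5.16) = 0.01817 K/W
R_total = 0.7303 K/W
Q = ΔT/R_total = 39/0.7303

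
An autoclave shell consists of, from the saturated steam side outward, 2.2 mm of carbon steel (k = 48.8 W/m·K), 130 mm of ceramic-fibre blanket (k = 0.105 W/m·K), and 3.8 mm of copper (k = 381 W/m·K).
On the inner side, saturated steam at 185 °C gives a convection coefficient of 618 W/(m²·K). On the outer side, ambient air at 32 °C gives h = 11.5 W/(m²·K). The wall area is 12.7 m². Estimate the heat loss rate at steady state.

Thermal resistances in series:
R_inner film = 1/(h_i·A) = 1/(618×12.7) = 1.274×10^-4 K/W
R_carbon steel = L/(kA) = 0.0022/(48.8×12.7) = 3.55×10^-6 K/W
R_ceramic-fibre blanket = L/(kA) = 0.13/(0.105×12.7) = 0.09749 K/W
R_copper = L/(kA) = 0.0038/(381×12.7) = 7.853×10^-7 K/W
R_outer film = 1/(h_o·A) = 1/(11.5×12.7) = 0.006847 K/W
R_total = 0.1045 K/W
Q = ΔT / R_total = 153 / 0.1045

Q ≈ 1460 W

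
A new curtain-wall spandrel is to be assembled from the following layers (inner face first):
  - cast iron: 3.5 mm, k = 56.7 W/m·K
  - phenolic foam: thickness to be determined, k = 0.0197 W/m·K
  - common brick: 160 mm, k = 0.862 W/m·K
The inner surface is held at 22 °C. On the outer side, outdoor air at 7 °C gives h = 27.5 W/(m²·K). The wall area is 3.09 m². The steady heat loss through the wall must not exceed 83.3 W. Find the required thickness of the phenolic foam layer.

L ≈ 6.59 mm

Using the resistance-network approach (series):
R_cast iron = L/(kA) = 0.0035/(56.7×3.09) = 1.998×10^-5 K/W
R_common brick = L/(kA) = 0.16/(0.862×3.09) = 0.06007 K/W
R_outer film = 1/(h_o·A) = 1/(27.5×3.09) = 0.01177 K/W
Sum of the known resistances R_other = 0.07186 K/W
Required total resistance R_tot = ΔT/Q_allow = 15/83.3 = 0.1801 K/W
R_phenolic foam = R_tot − R_other = 0.1082 K/W
L = R·k·A = 0.1082×0.0197×3.09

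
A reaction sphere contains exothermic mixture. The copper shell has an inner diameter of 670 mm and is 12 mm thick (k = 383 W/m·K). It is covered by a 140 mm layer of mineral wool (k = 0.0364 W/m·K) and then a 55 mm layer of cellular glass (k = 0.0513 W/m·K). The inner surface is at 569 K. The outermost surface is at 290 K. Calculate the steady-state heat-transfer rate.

Q ≈ 131 W

For a spherical shell R = (1/r₁ − 1/r₂)/(4πk); film R = 1/(h·4πr²). In series:
R_copper shell = (1/0.335 − 1/0.347)/(4π×383) = 2.145×10^-5 K/W
R_mineral wool = (1/0.347 − 1/0.487)/(4π×0.0364) = 1.811 K/W
R_cellular glass = (1/0.487 − 1/0.542)/(4π×0.0513) = 0.3232 K/W
R_total = 2.134 K/W
Q = ΔT/R_total = 279/2.134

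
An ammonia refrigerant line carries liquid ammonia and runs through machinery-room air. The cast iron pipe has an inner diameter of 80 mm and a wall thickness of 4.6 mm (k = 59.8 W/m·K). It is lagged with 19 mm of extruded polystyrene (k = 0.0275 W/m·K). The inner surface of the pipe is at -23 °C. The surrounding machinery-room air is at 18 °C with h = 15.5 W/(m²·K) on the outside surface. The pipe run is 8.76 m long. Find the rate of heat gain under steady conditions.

Per-layer cylindrical resistances, series-summed:
R_cast iron pipe wall = ln(44.6/40)/(2π×59.8×8.76) = 3.307×10^-5 K/W
R_extruded polystyrene = ln(63.6/44.6)/(2π×0.0275×8.76) = 0.2345 K/W
R_outer film = 1/(h_o·2πr_oL) = 1/(15.5×2π×0.0636×8.76) = 0.01843 K/W
R_total = 0.2529 K/W
Q = ΔT/R_total = 41/0.2529

Q ≈ 162 W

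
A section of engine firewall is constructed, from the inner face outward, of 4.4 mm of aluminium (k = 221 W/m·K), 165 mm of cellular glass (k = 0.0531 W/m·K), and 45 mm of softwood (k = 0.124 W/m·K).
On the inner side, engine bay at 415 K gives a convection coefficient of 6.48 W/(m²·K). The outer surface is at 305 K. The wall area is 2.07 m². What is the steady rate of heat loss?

Q ≈ 62.8 W

Thermal resistances in series:
R_inner film = 1/(h_i·A) = 1/(6.48×2.07) = 0.07455 K/W
R_aluminium = L/(kA) = 0.0044/(221×2.07) = 9.618×10^-6 K/W
R_cellular glass = L/(kA) = 0.165/(0.0531×2.07) = 1.501 K/W
R_softwood = L/(kA) = 0.045/(0.124×2.07) = 0.1753 K/W
R_total = 1.751 K/W
Q = ΔT / R_total = 110 / 1.751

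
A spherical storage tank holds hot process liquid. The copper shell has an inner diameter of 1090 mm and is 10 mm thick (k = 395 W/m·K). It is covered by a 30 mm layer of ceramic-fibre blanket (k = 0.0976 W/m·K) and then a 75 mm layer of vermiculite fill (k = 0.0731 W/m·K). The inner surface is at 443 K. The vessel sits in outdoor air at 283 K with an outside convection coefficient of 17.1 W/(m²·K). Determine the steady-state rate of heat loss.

For a spherical shell R = (1/r₁ − 1/r₂)/(4πk); film R = 1/(h·4πr²). In series:
R_copper shell = (1/0.545 − 1/0.555)/(4π×395) = 6.66×10^-6 K/W
R_ceramic-fibre blanket = (1/0.555 − 1/0.585)/(4π×0.0976) = 0.07534 K/W
R_vermiculite fill = (1/0.585 − 1/0.66)/(4π×0.0731) = 0.2115 K/W
R_outer film = 1/(h·4πr_o²) = 1/(17.1×4π×0.66²) = 0.01068 K/W
R_total = 0.2975 K/W
Q = ΔT/R_total = 160/0.2975

Q ≈ 538 W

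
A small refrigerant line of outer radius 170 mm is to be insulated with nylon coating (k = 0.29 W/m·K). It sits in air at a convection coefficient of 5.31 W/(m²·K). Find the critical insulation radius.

r_cr ≈ 54.6 mm

For a cylinder r_cr = k/h = 0.29/5.31
r_cr = 54.6 mm; since the bare radius (170 mm) is above r_cr, any added insulation will reduce heat loss.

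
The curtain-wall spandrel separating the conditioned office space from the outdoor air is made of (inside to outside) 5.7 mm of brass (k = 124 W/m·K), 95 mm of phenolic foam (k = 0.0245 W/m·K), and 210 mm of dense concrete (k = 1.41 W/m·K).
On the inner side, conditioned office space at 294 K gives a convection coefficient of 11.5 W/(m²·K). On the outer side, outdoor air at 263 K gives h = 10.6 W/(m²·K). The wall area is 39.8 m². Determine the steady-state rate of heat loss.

Q ≈ 293 W

Series thermal resistances:
R_inner film = 1/(h_i·A) = 1/(11.5×39.8) = 0.002185 K/W
R_brass = L/(kA) = 0.0057/(124×39.8) = 1.155×10^-6 K/W
R_phenolic foam = L/(kA) = 0.095/(0.0245×39.8) = 0.09743 K/W
R_dense concrete = L/(kA) = 0.21/(1.41×39.8) = 0.003742 K/W
R_outer film = 1/(h_o·A) = 1/(10.6×39.8) = 0.00237 K/W
R_total = 0.1057 K/W
Q = ΔT / R_total = 31 / 0.1057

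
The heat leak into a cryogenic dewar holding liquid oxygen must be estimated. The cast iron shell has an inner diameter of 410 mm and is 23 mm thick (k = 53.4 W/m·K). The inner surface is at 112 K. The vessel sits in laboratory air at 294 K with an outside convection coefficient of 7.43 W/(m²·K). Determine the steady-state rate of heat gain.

Q ≈ 880 W

Spherical conduction: R = (1/r_in − 1/r_out)/(4πk) per layer; series-sum.
R_cast iron shell = (1/0.205 − 1/0.228)/(4π×53.4) = 7.333×10^-4 K/W
R_outer film = 1/(h·4πr_o²) = 1/(7.43×4π×0.228²) = 0.206 K/W
R_total = 0.2068 K/W
Q = ΔT/R_total = 182/0.2068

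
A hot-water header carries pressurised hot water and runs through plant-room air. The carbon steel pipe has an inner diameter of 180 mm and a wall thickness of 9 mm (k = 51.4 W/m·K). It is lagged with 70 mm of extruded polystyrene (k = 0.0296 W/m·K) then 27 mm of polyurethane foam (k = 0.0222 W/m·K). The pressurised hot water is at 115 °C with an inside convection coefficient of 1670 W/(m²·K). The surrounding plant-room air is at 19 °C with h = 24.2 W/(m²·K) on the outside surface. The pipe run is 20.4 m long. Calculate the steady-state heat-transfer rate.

Cylindrical conduction, so R = ln(r₂/r₁)/(2πkL) per layer, in series:
R_inner film = 1/(h_i·2πr₁L) = 1/(1670×2π×0.09×20.4) = 5.191×10^-5 K/W
R_carbon steel pipe wall = ln(99/90)/(2π×51.4×20.4) = 1.447×10^-5 K/W
R_extruded polystyrene = ln(169/99)/(2π×0.0296×20.4) = 0.141 K/W
R_polyurethane foam = ln(196/169)/(2π×0.0222×20.4) = 0.05209 K/W
R_outer film = 1/(h_o·2πr_oL) = 1/(24.2×2π×0.196×20.4) = 0.001645 K/W
R_total = 0.1948 K/W
Q = ΔT/R_total = 96/0.1948

Q ≈ 493 W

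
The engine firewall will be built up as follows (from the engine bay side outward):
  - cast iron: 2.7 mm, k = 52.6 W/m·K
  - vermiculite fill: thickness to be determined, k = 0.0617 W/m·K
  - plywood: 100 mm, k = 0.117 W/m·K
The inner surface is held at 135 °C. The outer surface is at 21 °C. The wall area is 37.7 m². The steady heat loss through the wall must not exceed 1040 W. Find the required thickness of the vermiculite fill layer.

Series thermal resistances:
R_cast iron = L/(kA) = 0.0027/(52.6×37.7) = 1.362×10^-6 K/W
R_plywood = L/(kA) = 0.1/(0.117×37.7) = 0.02267 K/W
Sum of the known resistances R_other = 0.02267 K/W
Required total resistance R_tot = ΔT/Q_allow = 114/1040 = 0.1096 K/W
R_vermiculite fill = R_tot − R_other = 0.08694 K/W
L = R·k·A = 0.08694×0.0617×37.7

L ≈ 202 mm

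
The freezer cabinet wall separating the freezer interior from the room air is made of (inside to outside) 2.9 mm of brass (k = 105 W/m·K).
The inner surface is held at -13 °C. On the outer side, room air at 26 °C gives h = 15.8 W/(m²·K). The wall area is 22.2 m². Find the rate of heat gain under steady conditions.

Q ≈ 13700 W

Using the resistance-network approach (series):
R_brass = L/(kA) = 0.0029/(105×22.2) = 1.244×10^-6 K/W
R_outer film = 1/(h_o·A) = 1/(15.8×22.2) = 0.002851 K/W
R_total = 0.002852 K/W
Q = ΔT / R_total = 39 / 0.002852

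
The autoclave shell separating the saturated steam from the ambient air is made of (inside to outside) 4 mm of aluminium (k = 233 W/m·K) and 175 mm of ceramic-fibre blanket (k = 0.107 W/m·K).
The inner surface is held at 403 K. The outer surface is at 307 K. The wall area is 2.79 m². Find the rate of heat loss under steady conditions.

Using the resistance-network approach (series):
R_aluminium = L/(kA) = 0.004/(233×2.79) = 6.153×10^-6 K/W
R_ceramic-fibre blanket = L/(kA) = 0.175/(0.107×2.79) = 0.5862 K/W
R_total = 0.5862 K/W
Q = ΔT / R_total = 96 / 0.5862

Q ≈ 164 W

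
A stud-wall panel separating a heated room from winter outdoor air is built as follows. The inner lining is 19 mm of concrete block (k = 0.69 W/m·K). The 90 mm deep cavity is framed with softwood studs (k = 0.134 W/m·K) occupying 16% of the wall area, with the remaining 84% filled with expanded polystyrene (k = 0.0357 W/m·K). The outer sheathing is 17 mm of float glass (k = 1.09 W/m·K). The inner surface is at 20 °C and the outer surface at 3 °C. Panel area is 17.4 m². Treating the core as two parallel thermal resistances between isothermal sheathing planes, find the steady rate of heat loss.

Sheathing layers in series; stud and cavity paths in parallel between them.
R_inner = 0.019/(0.69×17.4) = 0.001583 K/W
R_stud  = 0.09/(0.134×0.16×17.4) = 0.2413 K/W
R_cav   = 0.09/(0.0357×0.84×17.4) = 0.1725 K/W
1/R_core = 1/R_stud + 1/R_cav → R_core = 0.1006 K/W
R_outer = 0.017/(1.09×17.4) = 8.963×10^-4 K/W
R_total = 0.1031 K/W
Q = ΔT/R_total = 17/0.1031

Q ≈ 165 W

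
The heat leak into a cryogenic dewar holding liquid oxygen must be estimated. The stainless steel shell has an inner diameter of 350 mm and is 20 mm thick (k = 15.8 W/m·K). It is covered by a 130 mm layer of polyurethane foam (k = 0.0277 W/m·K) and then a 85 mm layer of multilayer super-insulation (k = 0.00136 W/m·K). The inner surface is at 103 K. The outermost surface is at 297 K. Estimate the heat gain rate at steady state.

Spherical conduction: R = (1/r_in − 1/r_out)/(4πk) per layer; series-sum.
R_stainless steel shell = (1/0.175 − 1/0.195)/(4π×15.8) = 0.002952 K/W
R_polyurethane foam = (1/0.195 − 1/0.325)/(4π×0.0277) = 5.893 K/W
R_multilayer super-insulation = (1/0.325 − 1/0.41)/(4π×0.00136) = 37.33 K/W
R_total = 43.22 K/W
Q = ΔT/R_total = 194/43.22

Q ≈ 4.49 W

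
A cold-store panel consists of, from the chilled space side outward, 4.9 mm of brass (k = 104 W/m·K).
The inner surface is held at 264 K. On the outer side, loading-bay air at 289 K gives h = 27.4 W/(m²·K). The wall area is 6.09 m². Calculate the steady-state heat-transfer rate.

Thermal resistances in series:
R_brass = L/(kA) = 0.0049/(104×6.09) = 7.737×10^-6 K/W
R_outer film = 1/(h_o·A) = 1/(27.4×6.09) = 0.005993 K/W
R_total = 0.006001 K/W
Q = ΔT / R_total = 25 / 0.006001

Q ≈ 4170 W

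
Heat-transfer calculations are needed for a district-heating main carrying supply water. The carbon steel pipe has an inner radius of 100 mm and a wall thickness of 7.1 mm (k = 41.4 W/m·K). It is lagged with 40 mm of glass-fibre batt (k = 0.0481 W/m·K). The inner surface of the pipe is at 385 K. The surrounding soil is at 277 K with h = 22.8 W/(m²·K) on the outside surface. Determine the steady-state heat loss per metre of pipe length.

Per-layer cylindrical resistances, series-summed:
R_carbon steel pipe wall = ln(107.1/100)/(2π×41.4×1) = 2.637×10^-4 K/W
R_glass-fibre batt = ln(147.1/107.1)/(2π×0.0481×1) = 1.05 K/W
R_outer film = 1/(h_o·2πr_oL) = 1/(22.8×2π×0.1471×1) = 0.04745 K/W
R_total = 1.098 K/W
Q = ΔT/R_total = 108/1.098

q′ ≈ 98.4 W/m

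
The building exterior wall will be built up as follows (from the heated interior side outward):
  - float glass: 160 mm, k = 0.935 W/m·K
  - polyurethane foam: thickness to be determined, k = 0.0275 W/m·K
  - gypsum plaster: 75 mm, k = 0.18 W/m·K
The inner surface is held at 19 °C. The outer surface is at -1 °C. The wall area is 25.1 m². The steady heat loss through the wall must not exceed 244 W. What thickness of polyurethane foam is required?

Model the wall as resistances in series:
R_float glass = L/(kA) = 0.16/(0.935×25.1) = 0.006818 K/W
R_gypsum plaster = L/(kA) = 0.075/(0.18×25.1) = 0.0166 K/W
Sum of the known resistances R_other = 0.02342 K/W
Required total resistance R_tot = ΔT/Q_allow = 20/244 = 0.08197 K/W
R_polyurethane foam = R_tot − R_other = 0.05855 K/W
L = R·k·A = 0.05855×0.0275×25.1

L ≈ 40.4 mm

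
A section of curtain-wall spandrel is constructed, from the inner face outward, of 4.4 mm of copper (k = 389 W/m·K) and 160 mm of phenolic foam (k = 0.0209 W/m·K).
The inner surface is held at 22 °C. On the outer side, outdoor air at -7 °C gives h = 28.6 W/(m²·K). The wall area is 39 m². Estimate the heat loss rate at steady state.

Thermal resistances in series:
R_copper = L/(kA) = 0.0044/(389×39) = 2.9×10^-7 K/W
R_phenolic foam = L/(kA) = 0.16/(0.0209×39) = 0.1963 K/W
R_outer film = 1/(h_o·A) = 1/(28.6×39) = 8.965×10^-4 K/W
R_total = 0.1972 K/W
Q = ΔT / R_total = 29 / 0.1972

Q ≈ 147 W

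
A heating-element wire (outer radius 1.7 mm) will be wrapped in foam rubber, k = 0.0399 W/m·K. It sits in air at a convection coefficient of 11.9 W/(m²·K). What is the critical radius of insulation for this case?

For a cylinder r_cr = k/h = 0.0399/11.9
r_cr = 3.35 mm; since the bare radius (1.7 mm) is below r_cr, adding a thin layer of insulation will *increase* heat loss.

r_cr ≈ 3.35 mm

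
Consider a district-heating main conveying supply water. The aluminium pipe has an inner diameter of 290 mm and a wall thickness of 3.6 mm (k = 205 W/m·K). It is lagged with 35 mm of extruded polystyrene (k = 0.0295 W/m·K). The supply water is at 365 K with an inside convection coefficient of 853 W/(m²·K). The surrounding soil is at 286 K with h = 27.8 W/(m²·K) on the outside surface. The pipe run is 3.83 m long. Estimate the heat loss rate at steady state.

Q ≈ 258 W

Radial resistances (cylindrical: R_cond = ln(r_o/r_i)/(2πkL), R_conv = 1/(h·2πrL)):
R_inner film = 1/(h_i·2πr₁L) = 1/(853×2π×0.145×3.83) = 3.36×10^-4 K/W
R_aluminium pipe wall = ln(148.6/145)/(2π×205×3.83) = 4.971×10^-6 K/W
R_extruded polystyrene = ln(183.6/148.6)/(2π×0.0295×3.83) = 0.2979 K/W
R_outer film = 1/(h_o·2πr_oL) = 1/(27.8×2π×0.1836×3.83) = 0.008141 K/W
R_total = 0.3064 K/W
Q = ΔT/R_total = 79/0.3064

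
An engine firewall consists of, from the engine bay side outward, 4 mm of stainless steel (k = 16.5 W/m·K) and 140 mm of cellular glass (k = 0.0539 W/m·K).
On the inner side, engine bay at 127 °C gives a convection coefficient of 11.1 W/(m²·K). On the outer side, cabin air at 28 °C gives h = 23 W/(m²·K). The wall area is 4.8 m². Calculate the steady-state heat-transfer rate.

Q ≈ 174 W

Model the wall as resistances in series:
R_inner film = 1/(h_i·A) = 1/(11.1×4.8) = 0.01877 K/W
R_stainless steel = L/(kA) = 0.004/(16.5×4.8) = 5.051×10^-5 K/W
R_cellular glass = L/(kA) = 0.14/(0.0539×4.8) = 0.5411 K/W
R_outer film = 1/(h_o·A) = 1/(23×4.8) = 0.009058 K/W
R_total = 0.569 K/W
Q = ΔT / R_total = 99 / 0.569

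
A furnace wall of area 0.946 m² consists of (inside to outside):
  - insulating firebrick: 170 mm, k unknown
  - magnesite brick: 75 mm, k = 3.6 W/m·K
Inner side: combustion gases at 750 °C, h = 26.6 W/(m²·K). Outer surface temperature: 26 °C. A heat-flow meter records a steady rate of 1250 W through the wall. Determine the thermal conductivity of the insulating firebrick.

Thermal resistances in series:
R_inner film = 1/(h_i·A) = 1/(26.6×0.946) = 0.03974 K/W
R_magnesite brick = L/(kA) = 0.075/(3.6×0.946) = 0.02202 K/W
Sum of known resistances R_other = 0.06176 K/W
Total R = ΔT/Q = 724/1250 = 0.5792 K/W
R_insulating firebrick = R_total − R_other = 0.5174 K/W
k = L/(R·A) = 0.17/(0.5174×0.946)

k ≈ 0.347 W/(m·K)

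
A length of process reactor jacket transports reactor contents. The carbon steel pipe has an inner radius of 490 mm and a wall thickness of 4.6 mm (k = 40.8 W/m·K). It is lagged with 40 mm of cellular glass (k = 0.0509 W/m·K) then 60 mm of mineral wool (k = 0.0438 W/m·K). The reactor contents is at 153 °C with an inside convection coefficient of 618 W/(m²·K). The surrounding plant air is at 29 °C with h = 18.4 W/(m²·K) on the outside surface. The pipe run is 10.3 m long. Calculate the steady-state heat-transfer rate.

Q ≈ 1980 W

Per-layer cylindrical resistances, series-summed:
R_inner film = 1/(h_i·2πr₁L) = 1/(618×2π×0.49×10.3) = 5.103×10^-5 K/W
R_carbon steel pipe wall = ln(494.6/490)/(2π×40.8×10.3) = 3.539×10^-6 K/W
R_cellular glass = ln(534.6/494.6)/(2π×0.0509×10.3) = 0.02361 K/W
R_mineral wool = ln(594.6/534.6)/(2π×0.0438×10.3) = 0.03753 K/W
R_outer film = 1/(h_o·2πr_oL) = 1/(18.4×2π×0.5946×10.3) = 0.001412 K/W
R_total = 0.0626 K/W
Q = ΔT/R_total = 124/0.0626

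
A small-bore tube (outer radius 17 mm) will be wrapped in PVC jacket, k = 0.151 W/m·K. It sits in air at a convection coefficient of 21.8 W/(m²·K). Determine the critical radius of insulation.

r_cr ≈ 6.93 mm

For a cylinder r_cr = k/h = 0.151/21.8
r_cr = 6.93 mm; since the bare radius (17 mm) is above r_cr, any added insulation will reduce heat loss.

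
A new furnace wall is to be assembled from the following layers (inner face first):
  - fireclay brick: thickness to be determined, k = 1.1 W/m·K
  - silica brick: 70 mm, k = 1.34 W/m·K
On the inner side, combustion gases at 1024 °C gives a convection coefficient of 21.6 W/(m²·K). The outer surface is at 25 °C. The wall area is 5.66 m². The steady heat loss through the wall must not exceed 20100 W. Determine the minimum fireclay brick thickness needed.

L ≈ 201 mm

Model the wall as resistances in series:
R_inner film = 1/(h_i·A) = 1/(21.6×5.66) = 0.00818 K/W
R_silica brick = L/(kA) = 0.07/(1.34×5.66) = 0.009229 K/W
Sum of the known resistances R_other = 0.01741 K/W
Required total resistance R_tot = ΔT/Q_allow = 999/20100 = 0.0497 K/W
R_fireclay brick = R_tot − R_other = 0.03229 K/W
L = R·k·A = 0.03229×1.1×5.66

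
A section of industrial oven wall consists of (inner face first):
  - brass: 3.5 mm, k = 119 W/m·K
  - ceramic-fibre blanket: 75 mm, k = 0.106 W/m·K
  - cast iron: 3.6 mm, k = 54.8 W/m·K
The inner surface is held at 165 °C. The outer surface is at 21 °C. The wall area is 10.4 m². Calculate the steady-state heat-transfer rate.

Q ≈ 2120 W

Using the resistance-network approach (series):
R_brass = L/(kA) = 0.0035/(119×10.4) = 2.828×10^-6 K/W
R_ceramic-fibre blanket = L/(kA) = 0.075/(0.106×10.4) = 0.06803 K/W
R_cast iron = L/(kA) = 0.0036/(54.8×10.4) = 6.317×10^-6 K/W
R_total = 0.06804 K/W
Q = ΔT / R_total = 144 / 0.06804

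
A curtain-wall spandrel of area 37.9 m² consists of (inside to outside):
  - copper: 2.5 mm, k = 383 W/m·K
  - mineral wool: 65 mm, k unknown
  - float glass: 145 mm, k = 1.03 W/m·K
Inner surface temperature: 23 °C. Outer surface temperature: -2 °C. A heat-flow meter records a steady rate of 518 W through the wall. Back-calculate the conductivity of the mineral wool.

k ≈ 0.0385 W/(m·K)

Using the resistance-network approach (series):
R_copper = L/(kA) = 0.0025/(383×37.9) = 1.722×10^-7 K/W
R_float glass = L/(kA) = 0.145/(1.03×37.9) = 0.003714 K/W
Sum of known resistances R_other = 0.003715 K/W
Total R = ΔT/Q = 25/518 = 0.04826 K/W
R_mineral wool = R_total − R_other = 0.04455 K/W
k = L/(R·A) = 0.065/(0.04455×37.9)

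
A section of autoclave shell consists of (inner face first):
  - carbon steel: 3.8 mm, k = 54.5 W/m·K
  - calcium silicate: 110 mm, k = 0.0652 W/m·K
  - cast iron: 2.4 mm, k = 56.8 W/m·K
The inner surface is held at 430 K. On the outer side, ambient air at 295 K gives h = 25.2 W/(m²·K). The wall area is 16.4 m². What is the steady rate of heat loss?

Treating each layer as a thermal resistance in series:
R_carbon steel = L/(kA) = 0.0038/(54.5×16.4) = 4.252×10^-6 K/W
R_calcium silicate = L/(kA) = 0.11/(0.0652×16.4) = 0.1029 K/W
R_cast iron = L/(kA) = 0.0024/(56.8×16.4) = 2.576×10^-6 K/W
R_outer film = 1/(h_o·A) = 1/(25.2×16.4) = 0.00242 K/W
R_total = 0.1053 K/W
Q = ΔT / R_total = 135 / 0.1053

Q ≈ 1280 W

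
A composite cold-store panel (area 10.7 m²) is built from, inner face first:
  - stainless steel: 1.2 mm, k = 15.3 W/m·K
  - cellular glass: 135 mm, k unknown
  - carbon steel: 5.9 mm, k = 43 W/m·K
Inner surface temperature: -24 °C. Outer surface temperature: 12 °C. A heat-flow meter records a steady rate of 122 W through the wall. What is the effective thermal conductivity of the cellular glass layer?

k ≈ 0.0428 W/(m·K)

Model the wall as resistances in series:
R_stainless steel = L/(kA) = 0.0012/(15.3×10.7) = 7.33×10^-6 K/W
R_carbon steel = L/(kA) = 0.0059/(43×10.7) = 1.282×10^-5 K/W
Sum of known resistances R_other = 2.015×10^-5 K/W
Total R = ΔT/Q = 36/122 = 0.2951 K/W
R_cellular glass = R_total − R_other = 0.2951 K/W
k = L/(R·A) = 0.135/(0.2951×10.7)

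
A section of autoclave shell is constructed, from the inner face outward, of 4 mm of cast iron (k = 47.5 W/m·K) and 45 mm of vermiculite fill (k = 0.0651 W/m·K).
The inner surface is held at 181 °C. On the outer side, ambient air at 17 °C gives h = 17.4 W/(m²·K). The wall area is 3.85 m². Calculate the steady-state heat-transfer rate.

Using the resistance-network approach (series):
R_cast iron = L/(kA) = 0.004/(47.5×3.85) = 2.187×10^-5 K/W
R_vermiculite fill = L/(kA) = 0.045/(0.0651×3.85) = 0.1795 K/W
R_outer film = 1/(h_o·A) = 1/(17.4×3.85) = 0.01493 K/W
R_total = 0.1945 K/W
Q = ΔT / R_total = 164 / 0.1945

Q ≈ 843 W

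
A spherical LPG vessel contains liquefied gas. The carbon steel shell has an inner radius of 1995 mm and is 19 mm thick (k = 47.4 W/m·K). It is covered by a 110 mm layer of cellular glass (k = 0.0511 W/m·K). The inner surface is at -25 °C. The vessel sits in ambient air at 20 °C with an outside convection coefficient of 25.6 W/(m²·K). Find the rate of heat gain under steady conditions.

Radial (spherical) resistances in series:
R_carbon steel shell = (1/1.995 − 1/2.014)/(4π×47.4) = 7.939×10^-6 K/W
R_cellular glass = (1/2.014 − 1/2.124)/(4π×0.0511) = 0.04004 K/W
R_outer film = 1/(h·4πr_o²) = 1/(25.6×4π×2.124²) = 6.89×10^-4 K/W
R_total = 0.04074 K/W
Q = ΔT/R_total = 45/0.04074

Q ≈ 1100 W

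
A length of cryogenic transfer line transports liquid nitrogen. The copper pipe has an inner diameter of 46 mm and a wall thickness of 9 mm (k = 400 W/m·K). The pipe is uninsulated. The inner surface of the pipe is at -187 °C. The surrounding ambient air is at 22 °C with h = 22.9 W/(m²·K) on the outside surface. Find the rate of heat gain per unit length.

q′ ≈ 962 W/m

For a radial system each layer contributes R = ln(r_out/r_in)/(2πkL); films add R = 1/(hA).
R_copper pipe wall = ln(32/23)/(2π×400×1) = 1.314×10^-4 K/W
R_outer film = 1/(h_o·2πr_oL) = 1/(22.9×2π×0.032×1) = 0.2172 K/W
R_total = 0.2173 K/W
Q = ΔT/R_total = 209/0.2173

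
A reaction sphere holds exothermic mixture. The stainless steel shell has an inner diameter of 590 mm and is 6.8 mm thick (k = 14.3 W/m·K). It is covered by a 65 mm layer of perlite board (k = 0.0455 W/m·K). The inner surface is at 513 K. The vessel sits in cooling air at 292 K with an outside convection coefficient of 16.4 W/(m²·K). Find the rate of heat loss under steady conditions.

For a spherical shell R = (1/r₁ − 1/r₂)/(4πk); film R = 1/(h·4πr²). In series:
R_stainless steel shell = (1/0.295 − 1/0.3018)/(4π×14.3) = 4.25×10^-4 K/W
R_perlite board = (1/0.3018 − 1/0.3668)/(4π×0.0455) = 1.027 K/W
R_outer film = 1/(h·4πr_o²) = 1/(16.4×4π×0.3668²) = 0.03607 K/W
R_total = 1.063 K/W
Q = ΔT/R_total = 221/1.063

Q ≈ 208 W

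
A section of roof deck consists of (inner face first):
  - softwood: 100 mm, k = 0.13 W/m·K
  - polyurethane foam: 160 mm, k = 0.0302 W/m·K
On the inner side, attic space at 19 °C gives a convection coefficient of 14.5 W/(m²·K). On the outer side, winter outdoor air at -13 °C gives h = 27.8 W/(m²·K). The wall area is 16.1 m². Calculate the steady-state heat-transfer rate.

Using the resistance-network approach (series):
R_inner film = 1/(h_i·A) = 1/(14.5×16.1) = 0.004284 K/W
R_softwood = L/(kA) = 0.1/(0.13×16.1) = 0.04778 K/W
R_polyurethane foam = L/(kA) = 0.16/(0.0302×16.1) = 0.3291 K/W
R_outer film = 1/(h_o·A) = 1/(27.8×16.1) = 0.002234 K/W
R_total = 0.3834 K/W
Q = ΔT / R_total = 32 / 0.3834

Q ≈ 83.5 W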